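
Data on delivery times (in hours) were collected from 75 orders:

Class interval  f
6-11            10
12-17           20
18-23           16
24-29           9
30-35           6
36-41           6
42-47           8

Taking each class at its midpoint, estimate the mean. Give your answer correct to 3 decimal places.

22.980

Midpoints: 8.5, 14.5, 20.5, 26.5, 32.5, 38.5, 44.5
Σfm = 10×8.5 + 20×14.5 + 16×20.5 + 9×26.5 + 6×32.5 + 6×38.5 + 8×44.5 = 1723.5
n = Σf = 75
Mean = 1723.5 / 75 = 22.9800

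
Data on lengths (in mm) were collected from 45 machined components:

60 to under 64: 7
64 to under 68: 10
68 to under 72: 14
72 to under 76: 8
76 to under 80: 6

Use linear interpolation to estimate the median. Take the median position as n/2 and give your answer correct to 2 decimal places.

69.57

Cumulative frequencies: 7, 17, 31, 39, 45
n = 45; position = n/2 = 22.5.
This falls in the class 68 to under 72: L = 68, F = 17, f = 14, h = 4.
Median ≈ 68 + ((22.5 − 17) / 14) × 4 = 69.5714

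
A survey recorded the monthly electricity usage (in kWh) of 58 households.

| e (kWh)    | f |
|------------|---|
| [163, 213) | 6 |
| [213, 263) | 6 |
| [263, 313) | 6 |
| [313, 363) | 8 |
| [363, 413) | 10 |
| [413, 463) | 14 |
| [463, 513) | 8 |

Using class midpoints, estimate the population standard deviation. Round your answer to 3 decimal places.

95.219

Midpoints: 188, 238, 288, 338, 388, 438, 488
n = 58, Σfm = 20904, mean = 360.4138
Σfm² = 8059952
Σf(m − x̄)² = Σfm² − (Σfm)²/n = 8059952 − 20904²/58 = 525862.0690
Population variance = 525862.0690 / 58 = 9066.5874
Standard deviation = √9066.5874 = 95.2186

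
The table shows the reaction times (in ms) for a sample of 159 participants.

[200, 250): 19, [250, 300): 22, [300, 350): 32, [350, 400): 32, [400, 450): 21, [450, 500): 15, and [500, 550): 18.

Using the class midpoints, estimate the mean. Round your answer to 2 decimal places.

Midpoints: 225, 275, 325, 375, 425, 475, 525
Σfm = 19×225 + 22×275 + 32×325 + 32×375 + 21×425 + 15×475 + 18×525 = 58225
n = Σf = 159
Mean = 58225 / 159 = 366.1950

366.19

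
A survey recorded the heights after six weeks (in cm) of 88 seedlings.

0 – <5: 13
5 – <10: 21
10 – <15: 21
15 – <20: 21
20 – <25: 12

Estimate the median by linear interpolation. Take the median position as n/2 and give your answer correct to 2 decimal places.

12.38

Cumulative frequencies: 13, 34, 55, 76, 88
n = 88; position = n/2 = 44.
This falls in the class 10 – <15: L = 10, F = 34, f = 21, h = 5.
Median ≈ 10 + ((44 − 34) / 21) × 5 = 12.3810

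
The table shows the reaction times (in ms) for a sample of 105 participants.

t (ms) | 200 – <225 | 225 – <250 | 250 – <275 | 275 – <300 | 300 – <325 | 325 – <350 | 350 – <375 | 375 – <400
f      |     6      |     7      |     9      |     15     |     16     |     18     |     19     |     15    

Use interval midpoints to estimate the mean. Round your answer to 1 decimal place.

Midpoints: 212.5, 237.5, 262.5, 287.5, 312.5, 337.5, 362.5, 387.5
Σfm = 6×212.5 + 7×237.5 + 9×262.5 + 15×287.5 + 16×312.5 + 18×337.5 + 19×362.5 + 15×387.5 = 33387.5
n = Σf = 105
Mean = 33387.5 / 105 = 317.9762

318.0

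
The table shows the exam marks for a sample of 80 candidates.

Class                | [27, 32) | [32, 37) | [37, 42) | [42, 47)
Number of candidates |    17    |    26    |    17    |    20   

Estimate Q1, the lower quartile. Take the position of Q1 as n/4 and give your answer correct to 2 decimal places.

Cumulative frequencies: 17, 43, 60, 80
n = 80; position = n/4 = 20.
This falls in the class [32, 37): L = 32, F = 17, f = 26, h = 5.
Lower quartile ≈ 32 + ((20 − 17) / 26) × 5 = 32.5769

32.58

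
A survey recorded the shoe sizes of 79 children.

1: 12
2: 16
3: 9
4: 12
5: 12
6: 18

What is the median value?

Cumulative frequencies: 12, 28, 37, 49, 61, 79
n = 79, so the median is the value in position (n+1)/2 = 40.
Position 40 falls at value 4.

4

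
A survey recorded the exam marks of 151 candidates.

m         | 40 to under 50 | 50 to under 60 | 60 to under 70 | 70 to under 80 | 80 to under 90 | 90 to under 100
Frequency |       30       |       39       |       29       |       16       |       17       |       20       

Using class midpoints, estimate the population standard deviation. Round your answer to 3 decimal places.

16.721

Midpoints: 45, 55, 65, 75, 85, 95
n = 151, Σfm = 9925, mean = 65.7285
Σfm² = 694575
Σf(m − x̄)² = Σfm² − (Σfm)²/n = 694575 − 9925²/151 = 42219.8675
Population variance = 42219.8675 / 151 = 279.6018
Standard deviation = √279.6018 = 16.7213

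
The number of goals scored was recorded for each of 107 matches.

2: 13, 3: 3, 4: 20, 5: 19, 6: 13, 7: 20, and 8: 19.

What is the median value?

5

Cumulative frequencies: 13, 16, 36, 55, 68, 88, 107
n = 107, so the median is the value in position (n+1)/2 = 54.
Position 54 falls at value 5.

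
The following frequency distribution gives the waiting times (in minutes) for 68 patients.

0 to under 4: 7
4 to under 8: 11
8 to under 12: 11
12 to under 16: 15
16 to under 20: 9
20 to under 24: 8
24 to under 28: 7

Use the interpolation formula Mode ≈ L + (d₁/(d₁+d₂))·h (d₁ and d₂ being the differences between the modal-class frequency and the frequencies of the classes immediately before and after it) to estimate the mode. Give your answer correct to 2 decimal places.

Modal class: 12 to under 16 (highest frequency 15).
d₁ = 15 − 11 = 4, d₂ = 15 − 9 = 6
Mode ≈ 12 + (4/(4+6)) × 4 = 12 + 1.6000 = 13.6000

13.60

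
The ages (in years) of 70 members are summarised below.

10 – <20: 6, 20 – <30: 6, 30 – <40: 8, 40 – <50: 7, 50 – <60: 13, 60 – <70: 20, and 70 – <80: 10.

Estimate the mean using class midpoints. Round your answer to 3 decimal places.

51.429

Midpoints: 15, 25, 35, 45, 55, 65, 75
Σfm = 6×15 + 6×25 + 8×35 + 7×45 + 13×55 + 20×65 + 10×75 = 3600
n = Σf = 70
Mean = 3600 / 70 = 51.4286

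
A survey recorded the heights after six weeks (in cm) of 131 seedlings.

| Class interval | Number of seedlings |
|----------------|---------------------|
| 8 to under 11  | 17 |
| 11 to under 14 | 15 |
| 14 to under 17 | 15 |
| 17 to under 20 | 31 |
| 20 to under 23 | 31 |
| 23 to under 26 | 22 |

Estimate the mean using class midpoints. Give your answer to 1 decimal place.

18.0

Midpoints: 9.5, 12.5, 15.5, 18.5, 21.5, 24.5
Σfm = 17×9.5 + 15×12.5 + 15×15.5 + 31×18.5 + 31×21.5 + 22×24.5 = 2360.5
n = Σf = 131
Mean = 2360.5 / 131 = 18.0191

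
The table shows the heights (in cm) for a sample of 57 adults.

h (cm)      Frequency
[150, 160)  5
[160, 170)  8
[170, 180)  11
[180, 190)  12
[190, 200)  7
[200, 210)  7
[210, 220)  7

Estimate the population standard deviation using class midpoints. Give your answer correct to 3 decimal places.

Midpoints: 155, 165, 175, 185, 195, 205, 215
n = 57, Σfm = 10545, mean = 185.0000
Σfm² = 1969425
Σf(m − x̄)² = Σfm² − (Σfm)²/n = 1969425 − 10545²/57 = 18600.0000
Population variance = 18600.0000 / 57 = 326.3158
Standard deviation = √326.3158 = 18.0642

18.064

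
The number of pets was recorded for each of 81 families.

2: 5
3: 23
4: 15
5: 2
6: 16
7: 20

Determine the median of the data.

Cumulative frequencies: 5, 28, 43, 45, 61, 81
n = 81, so the median is the value in position (n+1)/2 = 41.
Position 41 falls at value 4.

4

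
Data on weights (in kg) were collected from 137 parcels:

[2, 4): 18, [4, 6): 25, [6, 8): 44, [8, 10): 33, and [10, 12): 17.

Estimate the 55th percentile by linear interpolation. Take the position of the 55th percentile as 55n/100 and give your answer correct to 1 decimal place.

Cumulative frequencies: 18, 43, 87, 120, 137
n = 137; position = 55n/100 = 75.35.
This falls in the class [6, 8): L = 6, F = 43, f = 44, h = 2.
55th percentile ≈ 6 + ((75.35 − 43) / 44) × 2 = 7.4705

7.5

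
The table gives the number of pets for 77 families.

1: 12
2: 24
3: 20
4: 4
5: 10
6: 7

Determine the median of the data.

Cumulative frequencies: 12, 36, 56, 60, 70, 77
n = 77, so the median is the value in position (n+1)/2 = 39.
Position 39 falls at value 3.

3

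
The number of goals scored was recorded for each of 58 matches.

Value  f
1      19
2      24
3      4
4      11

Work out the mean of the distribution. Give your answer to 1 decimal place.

Values: 1, 2, 3, 4
Σfx = 19×1 + 24×2 + 4×3 + 11×4 = 123
n = Σf = 58
Mean = 123 / 58 = 2.1207

2.1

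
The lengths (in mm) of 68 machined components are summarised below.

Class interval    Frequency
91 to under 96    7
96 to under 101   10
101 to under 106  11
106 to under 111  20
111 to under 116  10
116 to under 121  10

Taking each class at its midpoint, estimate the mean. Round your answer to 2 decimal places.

106.88

Midpoints: 93.5, 98.5, 103.5, 108.5, 113.5, 118.5
Σfm = 7×93.5 + 10×98.5 + 11×103.5 + 20×108.5 + 10×113.5 + 10×118.5 = 7268
n = Σf = 68
Mean = 7268 / 68 = 106.8824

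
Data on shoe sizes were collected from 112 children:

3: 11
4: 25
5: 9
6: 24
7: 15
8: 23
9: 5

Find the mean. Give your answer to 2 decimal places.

Values: 3, 4, 5, 6, 7, 8, 9
Σfx = 11×3 + 25×4 + 9×5 + 24×6 + 15×7 + 23×8 + 5×9 = 656
n = Σf = 112
Mean = 656 / 112 = 5.8571

5.86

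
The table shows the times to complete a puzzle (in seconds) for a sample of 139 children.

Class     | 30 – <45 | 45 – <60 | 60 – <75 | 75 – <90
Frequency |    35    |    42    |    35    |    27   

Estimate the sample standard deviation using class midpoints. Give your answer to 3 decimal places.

Midpoints: 37.5, 52.5, 67.5, 82.5
n = 139, Σfm = 8107.5, mean = 58.3273
Σfm² = 508218.75
Σf(m − x̄)² = Σfm² − (Σfm)²/n = 508218.75 − 8107.5²/139 = 35329.8561
Sample variance = 35329.8561 / 138 = 256.0135
Standard deviation = √256.0135 = 16.0004

16.000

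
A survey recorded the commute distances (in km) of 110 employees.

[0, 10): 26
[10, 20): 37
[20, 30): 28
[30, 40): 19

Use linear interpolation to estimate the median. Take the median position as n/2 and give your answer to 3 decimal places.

Cumulative frequencies: 26, 63, 91, 110
n = 110; position = n/2 = 55.
This falls in the class [10, 20): L = 10, F = 26, f = 37, h = 10.
Median ≈ 10 + ((55 − 26) / 37) × 10 = 17.8378

17.838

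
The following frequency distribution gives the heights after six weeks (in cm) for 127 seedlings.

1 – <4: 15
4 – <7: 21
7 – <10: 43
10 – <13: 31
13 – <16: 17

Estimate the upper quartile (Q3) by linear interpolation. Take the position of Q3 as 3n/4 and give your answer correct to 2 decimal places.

Cumulative frequencies: 15, 36, 79, 110, 127
n = 127; position = 3n/4 = 95.25.
This falls in the class 10 – <13: L = 10, F = 79, f = 31, h = 3.
Upper quartile ≈ 10 + ((95.25 − 79) / 31) × 3 = 11.5726

11.57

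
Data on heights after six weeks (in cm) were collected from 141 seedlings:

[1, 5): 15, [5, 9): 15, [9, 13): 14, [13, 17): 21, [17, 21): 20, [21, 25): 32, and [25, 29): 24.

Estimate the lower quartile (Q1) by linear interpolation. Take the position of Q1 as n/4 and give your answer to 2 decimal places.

Cumulative frequencies: 15, 30, 44, 65, 85, 117, 141
n = 141; position = n/4 = 35.25.
This falls in the class [9, 13): L = 9, F = 30, f = 14, h = 4.
Lower quartile ≈ 9 + ((35.25 − 30) / 14) × 4 = 10.5000

10.50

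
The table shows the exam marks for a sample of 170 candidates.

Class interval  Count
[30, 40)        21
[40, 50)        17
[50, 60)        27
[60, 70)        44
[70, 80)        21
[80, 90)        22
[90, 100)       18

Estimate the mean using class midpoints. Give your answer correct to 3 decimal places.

64.706

Midpoints: 35, 45, 55, 65, 75, 85, 95
Σfm = 21×35 + 17×45 + 27×55 + 44×65 + 21×75 + 22×85 + 18×95 = 11000
n = Σf = 170
Mean = 11000 / 170 = 64.7059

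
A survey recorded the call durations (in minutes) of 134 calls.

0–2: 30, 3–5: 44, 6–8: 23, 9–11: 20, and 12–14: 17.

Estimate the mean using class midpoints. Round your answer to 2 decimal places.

Midpoints: 1, 4, 7, 10, 13
Σfm = 30×1 + 44×4 + 23×7 + 20×10 + 17×13 = 788
n = Σf = 134
Mean = 788 / 134 = 5.8806

5.88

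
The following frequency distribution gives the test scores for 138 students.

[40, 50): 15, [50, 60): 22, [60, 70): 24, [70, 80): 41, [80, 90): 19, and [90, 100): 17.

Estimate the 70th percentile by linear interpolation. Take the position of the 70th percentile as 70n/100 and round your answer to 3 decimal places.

78.683

Cumulative frequencies: 15, 37, 61, 102, 121, 138
n = 138; position = 70n/100 = 96.6.
This falls in the class [70, 80): L = 70, F = 61, f = 41, h = 10.
70th percentile ≈ 70 + ((96.6 − 61) / 41) × 10 = 78.6829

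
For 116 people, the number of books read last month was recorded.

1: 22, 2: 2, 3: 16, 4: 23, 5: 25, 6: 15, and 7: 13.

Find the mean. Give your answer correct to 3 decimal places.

4.069

Values: 1, 2, 3, 4, 5, 6, 7
Σfx = 22×1 + 2×2 + 16×3 + 23×4 + 25×5 + 15×6 + 13×7 = 472
n = Σf = 116
Mean = 472 / 116 = 4.0690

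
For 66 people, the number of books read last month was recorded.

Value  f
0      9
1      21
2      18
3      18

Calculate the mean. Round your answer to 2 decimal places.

Values: 0, 1, 2, 3
Σfx = 9×0 + 21×1 + 18×2 + 18×3 = 111
n = Σf = 66
Mean = 111 / 66 = 1.6818

1.68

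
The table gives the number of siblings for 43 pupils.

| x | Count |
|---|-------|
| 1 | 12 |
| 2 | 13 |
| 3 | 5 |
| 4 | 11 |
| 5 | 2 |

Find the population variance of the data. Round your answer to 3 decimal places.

1.599

Values: 1, 2, 3, 4, 5
n = 43, Σfx = 107, mean = 2.4884
Σfx² = 335
Σf(x − x̄)² = Σfx² − (Σfx)²/n = 335 − 107²/43 = 68.7442
Population variance = 68.7442 / 43 = 1.5987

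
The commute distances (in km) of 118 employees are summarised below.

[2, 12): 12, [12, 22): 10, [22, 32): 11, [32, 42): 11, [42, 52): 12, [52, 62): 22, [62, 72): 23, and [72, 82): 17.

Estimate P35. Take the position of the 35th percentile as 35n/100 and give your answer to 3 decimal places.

Cumulative frequencies: 12, 22, 33, 44, 56, 78, 101, 118
n = 118; position = 35n/100 = 41.3.
This falls in the class [32, 42): L = 32, F = 33, f = 11, h = 10.
35th percentile ≈ 32 + ((41.3 − 33) / 11) × 10 = 39.5455

39.545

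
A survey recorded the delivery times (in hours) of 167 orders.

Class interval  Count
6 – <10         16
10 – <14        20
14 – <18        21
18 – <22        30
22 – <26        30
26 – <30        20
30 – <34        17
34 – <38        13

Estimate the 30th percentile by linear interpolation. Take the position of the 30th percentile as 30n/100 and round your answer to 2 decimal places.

Cumulative frequencies: 16, 36, 57, 87, 117, 137, 154, 167
n = 167; position = 30n/100 = 50.1.
This falls in the class 14 – <18: L = 14, F = 36, f = 21, h = 4.
30th percentile ≈ 14 + ((50.1 − 36) / 21) × 4 = 16.6857

16.69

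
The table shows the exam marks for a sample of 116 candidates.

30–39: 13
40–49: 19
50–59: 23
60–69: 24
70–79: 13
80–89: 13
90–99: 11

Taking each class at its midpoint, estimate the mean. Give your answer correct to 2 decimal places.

62.09

Midpoints: 34.5, 44.5, 54.5, 64.5, 74.5, 84.5, 94.5
Σfm = 13×34.5 + 19×44.5 + 23×54.5 + 24×64.5 + 13×74.5 + 13×84.5 + 11×94.5 = 7202
n = Σf = 116
Mean = 7202 / 116 = 62.0862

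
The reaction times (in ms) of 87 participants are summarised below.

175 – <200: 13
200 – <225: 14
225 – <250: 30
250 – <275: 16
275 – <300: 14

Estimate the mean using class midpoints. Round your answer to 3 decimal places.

238.649

Midpoints: 187.5, 212.5, 237.5, 262.5, 287.5
Σfm = 13×187.5 + 14×212.5 + 30×237.5 + 16×262.5 + 14×287.5 = 20762.5
n = Σf = 87
Mean = 20762.5 / 87 = 238.6494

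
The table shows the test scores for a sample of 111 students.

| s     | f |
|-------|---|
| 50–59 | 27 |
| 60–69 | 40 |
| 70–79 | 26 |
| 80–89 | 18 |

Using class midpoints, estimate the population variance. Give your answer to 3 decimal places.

Midpoints: 54.5, 64.5, 74.5, 84.5
n = 111, Σfm = 7509.5, mean = 67.6532
Σfm² = 519437.75
Σf(m − x̄)² = Σfm² − (Σfm)²/n = 519437.75 − 7509.5²/111 = 11396.3964
Population variance = 11396.3964 / 111 = 102.6702

102.670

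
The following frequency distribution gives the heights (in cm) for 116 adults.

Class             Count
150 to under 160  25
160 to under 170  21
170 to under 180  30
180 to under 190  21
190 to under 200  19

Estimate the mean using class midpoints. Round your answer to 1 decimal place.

Midpoints: 155, 165, 175, 185, 195
Σfm = 25×155 + 21×165 + 30×175 + 21×185 + 19×195 = 20180
n = Σf = 116
Mean = 20180 / 116 = 173.9655

174.0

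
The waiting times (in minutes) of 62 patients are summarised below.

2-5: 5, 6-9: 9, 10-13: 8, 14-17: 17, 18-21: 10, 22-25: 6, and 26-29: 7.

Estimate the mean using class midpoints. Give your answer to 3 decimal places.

15.629

Midpoints: 3.5, 7.5, 11.5, 15.5, 19.5, 23.5, 27.5
Σfm = 5×3.5 + 9×7.5 + 8×11.5 + 17×15.5 + 10×19.5 + 6×23.5 + 7×27.5 = 969
n = Σf = 62
Mean = 969 / 62 = 15.6290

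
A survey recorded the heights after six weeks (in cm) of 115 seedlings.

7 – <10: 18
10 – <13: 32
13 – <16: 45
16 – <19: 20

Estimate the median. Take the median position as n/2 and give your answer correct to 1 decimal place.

13.5

Cumulative frequencies: 18, 50, 95, 115
n = 115; position = n/2 = 57.5.
This falls in the class 13 – <16: L = 13, F = 50, f = 45, h = 3.
Median ≈ 13 + ((57.5 − 50) / 45) × 3 = 13.5000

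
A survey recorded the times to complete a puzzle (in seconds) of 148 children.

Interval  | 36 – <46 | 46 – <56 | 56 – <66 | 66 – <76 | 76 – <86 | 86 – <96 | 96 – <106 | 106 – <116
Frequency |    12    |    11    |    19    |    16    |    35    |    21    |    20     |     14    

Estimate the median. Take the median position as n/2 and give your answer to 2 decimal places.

80.57

Cumulative frequencies: 12, 23, 42, 58, 93, 114, 134, 148
n = 148; position = n/2 = 74.
This falls in the class 76 – <86: L = 76, F = 58, f = 35, h = 10.
Median ≈ 76 + ((74 − 58) / 35) × 10 = 80.5714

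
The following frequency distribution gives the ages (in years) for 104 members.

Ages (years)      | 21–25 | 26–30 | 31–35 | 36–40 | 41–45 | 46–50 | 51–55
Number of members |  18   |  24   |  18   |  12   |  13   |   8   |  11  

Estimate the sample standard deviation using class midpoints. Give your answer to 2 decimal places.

9.70

Midpoints: 23, 28, 33, 38, 43, 48, 53
n = 104, Σfm = 3662, mean = 35.2115
Σfm² = 138636
Σf(m − x̄)² = Σfm² − (Σfm)²/n = 138636 − 3662²/104 = 9691.3462
Sample variance = 9691.3462 / 103 = 94.0907
Standard deviation = √94.0907 = 9.7000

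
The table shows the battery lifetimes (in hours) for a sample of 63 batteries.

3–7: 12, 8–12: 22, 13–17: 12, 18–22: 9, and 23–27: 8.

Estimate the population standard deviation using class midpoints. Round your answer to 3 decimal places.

6.424

Midpoints: 5, 10, 15, 20, 25
n = 63, Σfm = 840, mean = 13.3333
Σfm² = 13800
Σf(m − x̄)² = Σfm² − (Σfm)²/n = 13800 − 840²/63 = 2600.0000
Population variance = 2600.0000 / 63 = 41.2698
Standard deviation = √41.2698 = 6.4242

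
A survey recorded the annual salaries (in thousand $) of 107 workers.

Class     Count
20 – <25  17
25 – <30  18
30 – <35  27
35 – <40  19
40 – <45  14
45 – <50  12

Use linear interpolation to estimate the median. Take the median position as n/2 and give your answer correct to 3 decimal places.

33.426

Cumulative frequencies: 17, 35, 62, 81, 95, 107
n = 107; position = n/2 = 53.5.
This falls in the class 30 – <35: L = 30, F = 35, f = 27, h = 5.
Median ≈ 30 + ((53.5 − 35) / 27) × 5 = 33.4259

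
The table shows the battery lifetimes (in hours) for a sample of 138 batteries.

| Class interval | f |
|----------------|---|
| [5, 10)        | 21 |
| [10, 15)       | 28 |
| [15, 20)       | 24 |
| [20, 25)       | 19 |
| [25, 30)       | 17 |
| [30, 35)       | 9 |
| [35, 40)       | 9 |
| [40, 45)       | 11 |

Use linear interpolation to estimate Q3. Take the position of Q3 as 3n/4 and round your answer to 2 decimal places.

Cumulative frequencies: 21, 49, 73, 92, 109, 118, 127, 138
n = 138; position = 3n/4 = 103.5.
This falls in the class [25, 30): L = 25, F = 92, f = 17, h = 5.
Upper quartile ≈ 25 + ((103.5 − 92) / 17) × 5 = 28.3824

28.38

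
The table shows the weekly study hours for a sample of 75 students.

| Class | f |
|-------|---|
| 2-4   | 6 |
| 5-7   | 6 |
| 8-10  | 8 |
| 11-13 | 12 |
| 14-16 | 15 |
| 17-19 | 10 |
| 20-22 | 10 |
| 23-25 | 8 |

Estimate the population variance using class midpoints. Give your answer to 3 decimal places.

37.510

Midpoints: 3, 6, 9, 12, 15, 18, 21, 24
n = 75, Σfm = 1077, mean = 14.3600
Σfm² = 18279
Σf(m − x̄)² = Σfm² − (Σfm)²/n = 18279 − 1077²/75 = 2813.2800
Population variance = 2813.2800 / 75 = 37.5104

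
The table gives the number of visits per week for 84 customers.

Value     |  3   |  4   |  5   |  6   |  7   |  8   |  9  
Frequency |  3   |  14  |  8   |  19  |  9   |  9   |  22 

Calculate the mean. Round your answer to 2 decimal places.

6.57

Values: 3, 4, 5, 6, 7, 8, 9
Σfx = 3×3 + 14×4 + 8×5 + 19×6 + 9×7 + 9×8 + 22×9 = 552
n = Σf = 84
Mean = 552 / 84 = 6.5714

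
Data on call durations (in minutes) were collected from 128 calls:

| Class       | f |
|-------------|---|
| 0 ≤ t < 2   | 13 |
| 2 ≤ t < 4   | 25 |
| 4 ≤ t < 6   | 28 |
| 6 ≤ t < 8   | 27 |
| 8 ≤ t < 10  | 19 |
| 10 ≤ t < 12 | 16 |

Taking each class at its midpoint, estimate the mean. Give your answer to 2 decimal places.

Midpoints: 1, 3, 5, 7, 9, 11
Σfm = 13×1 + 25×3 + 28×5 + 27×7 + 19×9 + 16×11 = 764
n = Σf = 128
Mean = 764 / 128 = 5.9688

5.97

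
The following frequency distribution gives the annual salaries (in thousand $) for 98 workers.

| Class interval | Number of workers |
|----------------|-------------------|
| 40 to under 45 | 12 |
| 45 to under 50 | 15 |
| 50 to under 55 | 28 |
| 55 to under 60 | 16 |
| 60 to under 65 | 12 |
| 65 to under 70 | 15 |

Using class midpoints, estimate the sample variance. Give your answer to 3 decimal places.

61.961

Midpoints: 42.5, 47.5, 52.5, 57.5, 62.5, 67.5
n = 98, Σfm = 5375, mean = 54.8469
Σfm² = 300812.5
Σf(m − x̄)² = Σfm² − (Σfm)²/n = 300812.5 − 5375²/98 = 6010.2041
Sample variance = 6010.2041 / 97 = 61.9609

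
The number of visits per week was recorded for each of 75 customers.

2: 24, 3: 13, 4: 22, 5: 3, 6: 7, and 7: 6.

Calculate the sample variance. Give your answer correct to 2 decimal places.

Values: 2, 3, 4, 5, 6, 7
n = 75, Σfx = 274, mean = 3.6533
Σfx² = 1186
Σf(x − x̄)² = Σfx² − (Σfx)²/n = 1186 − 274²/75 = 184.9867
Sample variance = 184.9867 / 74 = 2.4998

2.50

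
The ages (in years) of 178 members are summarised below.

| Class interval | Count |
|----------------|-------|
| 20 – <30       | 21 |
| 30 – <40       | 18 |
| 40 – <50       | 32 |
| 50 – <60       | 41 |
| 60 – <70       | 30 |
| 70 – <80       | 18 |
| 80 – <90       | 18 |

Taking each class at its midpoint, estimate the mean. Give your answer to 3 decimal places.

Midpoints: 25, 35, 45, 55, 65, 75, 85
Σfm = 21×25 + 18×35 + 32×45 + 41×55 + 30×65 + 18×75 + 18×85 = 9680
n = Σf = 178
Mean = 9680 / 178 = 54.3820

54.382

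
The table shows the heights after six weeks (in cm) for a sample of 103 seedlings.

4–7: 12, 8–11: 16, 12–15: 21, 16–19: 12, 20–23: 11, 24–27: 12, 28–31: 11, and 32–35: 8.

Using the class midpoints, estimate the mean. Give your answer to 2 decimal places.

17.93

Midpoints: 5.5, 9.5, 13.5, 17.5, 21.5, 25.5, 29.5, 33.5
Σfm = 12×5.5 + 16×9.5 + 21×13.5 + 12×17.5 + 11×21.5 + 12×25.5 + 11×29.5 + 8×33.5 = 1846.5
n = Σf = 103
Mean = 1846.5 / 103 = 17.9272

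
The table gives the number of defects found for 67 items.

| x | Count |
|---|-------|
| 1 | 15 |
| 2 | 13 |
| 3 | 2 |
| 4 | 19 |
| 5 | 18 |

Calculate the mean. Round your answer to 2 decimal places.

3.18

Values: 1, 2, 3, 4, 5
Σfx = 15×1 + 13×2 + 2×3 + 19×4 + 18×5 = 213
n = Σf = 67
Mean = 213 / 67 = 3.1791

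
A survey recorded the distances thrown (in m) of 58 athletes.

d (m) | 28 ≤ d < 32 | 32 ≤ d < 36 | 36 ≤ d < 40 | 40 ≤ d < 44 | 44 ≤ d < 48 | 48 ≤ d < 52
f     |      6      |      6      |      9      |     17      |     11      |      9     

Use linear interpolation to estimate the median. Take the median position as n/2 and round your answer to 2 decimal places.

Cumulative frequencies: 6, 12, 21, 38, 49, 58
n = 58; position = n/2 = 29.
This falls in the class 40 ≤ d < 44: L = 40, F = 21, f = 17, h = 4.
Median ≈ 40 + ((29 − 21) / 17) × 4 = 41.8824

41.88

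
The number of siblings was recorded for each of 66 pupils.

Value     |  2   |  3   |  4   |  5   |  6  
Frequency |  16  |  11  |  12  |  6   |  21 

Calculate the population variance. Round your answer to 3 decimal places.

2.494

Values: 2, 3, 4, 5, 6
n = 66, Σfx = 269, mean = 4.0758
Σfx² = 1261
Σf(x − x̄)² = Σfx² − (Σfx)²/n = 1261 − 269²/66 = 164.6212
Population variance = 164.6212 / 66 = 2.4943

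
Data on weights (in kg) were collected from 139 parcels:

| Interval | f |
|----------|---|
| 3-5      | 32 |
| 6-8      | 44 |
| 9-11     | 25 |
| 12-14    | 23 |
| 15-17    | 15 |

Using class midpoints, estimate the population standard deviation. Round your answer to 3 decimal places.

Midpoints: 4, 7, 10, 13, 16
n = 139, Σfm = 1225, mean = 8.8129
Σfm² = 12895
Σf(m − x̄)² = Σfm² − (Σfm)²/n = 12895 − 1225²/139 = 2099.1367
Population variance = 2099.1367 / 139 = 15.1017
Standard deviation = √15.1017 = 3.8861

3.886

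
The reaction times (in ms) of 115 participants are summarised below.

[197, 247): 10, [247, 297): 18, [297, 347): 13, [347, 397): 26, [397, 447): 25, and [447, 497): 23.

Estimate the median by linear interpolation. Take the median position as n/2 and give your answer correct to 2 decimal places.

378.73

Cumulative frequencies: 10, 28, 41, 67, 92, 115
n = 115; position = n/2 = 57.5.
This falls in the class [347, 397): L = 347, F = 41, f = 26, h = 50.
Median ≈ 347 + ((57.5 − 41) / 26) × 50 = 378.7308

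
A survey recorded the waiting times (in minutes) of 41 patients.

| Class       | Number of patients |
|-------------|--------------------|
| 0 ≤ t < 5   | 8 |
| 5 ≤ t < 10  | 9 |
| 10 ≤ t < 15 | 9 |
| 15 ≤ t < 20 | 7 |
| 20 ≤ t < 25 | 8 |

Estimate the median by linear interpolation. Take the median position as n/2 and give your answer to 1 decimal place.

11.9

Cumulative frequencies: 8, 17, 26, 33, 41
n = 41; position = n/2 = 20.5.
This falls in the class 10 ≤ t < 15: L = 10, F = 17, f = 9, h = 5.
Median ≈ 10 + ((20.5 − 17) / 9) × 5 = 11.9444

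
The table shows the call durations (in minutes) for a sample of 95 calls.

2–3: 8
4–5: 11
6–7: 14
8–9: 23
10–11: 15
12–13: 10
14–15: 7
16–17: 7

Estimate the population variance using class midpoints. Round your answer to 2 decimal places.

14.90

Midpoints: 2.5, 4.5, 6.5, 8.5, 10.5, 12.5, 14.5, 16.5
n = 95, Σfm = 855.5, mean = 9.0053
Σfm² = 9119.75
Σf(m − x̄)² = Σfm² − (Σfm)²/n = 9119.75 − 855.5²/95 = 1415.7474
Population variance = 1415.7474 / 95 = 14.9026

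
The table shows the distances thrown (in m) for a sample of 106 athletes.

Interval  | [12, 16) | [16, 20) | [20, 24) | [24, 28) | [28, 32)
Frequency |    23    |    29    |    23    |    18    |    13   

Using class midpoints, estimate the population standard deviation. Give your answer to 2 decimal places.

5.24

Midpoints: 14, 18, 22, 26, 30
n = 106, Σfm = 2208, mean = 20.8302
Σfm² = 48904
Σf(m − x̄)² = Σfm² − (Σfm)²/n = 48904 − 2208²/106 = 2910.9434
Population variance = 2910.9434 / 106 = 27.4617
Standard deviation = √27.4617 = 5.2404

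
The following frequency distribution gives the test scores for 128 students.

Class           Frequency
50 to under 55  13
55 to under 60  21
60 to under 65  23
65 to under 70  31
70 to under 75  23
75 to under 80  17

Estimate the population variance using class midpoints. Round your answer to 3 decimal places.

58.153

Midpoints: 52.5, 57.5, 62.5, 67.5, 72.5, 77.5
n = 128, Σfm = 8405, mean = 65.6641
Σfm² = 559350
Σf(m − x̄)² = Σfm² − (Σfm)²/n = 559350 − 8405²/128 = 7443.5547
Population variance = 7443.5547 / 128 = 58.1528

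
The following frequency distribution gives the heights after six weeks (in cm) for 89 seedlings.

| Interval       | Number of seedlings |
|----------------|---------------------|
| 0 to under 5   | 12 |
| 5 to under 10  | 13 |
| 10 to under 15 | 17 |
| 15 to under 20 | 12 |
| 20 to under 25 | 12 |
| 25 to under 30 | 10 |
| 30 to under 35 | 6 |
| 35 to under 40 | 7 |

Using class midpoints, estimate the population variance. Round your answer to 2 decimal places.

110.95

Midpoints: 2.5, 7.5, 12.5, 17.5, 22.5, 27.5, 32.5, 37.5
n = 89, Σfm = 1552.5, mean = 17.4438
Σfm² = 36956.25
Σf(m − x̄)² = Σfm² − (Σfm)²/n = 36956.25 − 1552.5²/89 = 9874.7191
Population variance = 9874.7191 / 89 = 110.9519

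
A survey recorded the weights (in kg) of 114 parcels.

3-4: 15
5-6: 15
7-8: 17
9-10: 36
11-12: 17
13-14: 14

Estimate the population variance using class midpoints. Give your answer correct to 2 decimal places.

9.32

Midpoints: 3.5, 5.5, 7.5, 9.5, 11.5, 13.5
n = 114, Σfm = 989, mean = 8.6754
Σfm² = 9642.5
Σf(m − x̄)² = Σfm² − (Σfm)²/n = 9642.5 − 989²/114 = 1062.4912
Population variance = 1062.4912 / 114 = 9.3201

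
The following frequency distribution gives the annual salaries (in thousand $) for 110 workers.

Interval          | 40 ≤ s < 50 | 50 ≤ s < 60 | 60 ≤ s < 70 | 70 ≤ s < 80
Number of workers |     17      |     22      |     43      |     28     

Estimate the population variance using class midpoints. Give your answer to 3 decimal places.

100.793

Midpoints: 45, 55, 65, 75
n = 110, Σfm = 6870, mean = 62.4545
Σfm² = 440150
Σf(m − x̄)² = Σfm² − (Σfm)²/n = 440150 − 6870²/110 = 11087.2727
Population variance = 11087.2727 / 110 = 100.7934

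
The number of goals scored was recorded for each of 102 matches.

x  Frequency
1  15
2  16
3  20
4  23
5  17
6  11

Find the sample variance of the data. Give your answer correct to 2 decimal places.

Values: 1, 2, 3, 4, 5, 6
n = 102, Σfx = 350, mean = 3.4314
Σfx² = 1448
Σf(x − x̄)² = Σfx² − (Σfx)²/n = 1448 − 350²/102 = 247.0196
Sample variance = 247.0196 / 101 = 2.4457

2.45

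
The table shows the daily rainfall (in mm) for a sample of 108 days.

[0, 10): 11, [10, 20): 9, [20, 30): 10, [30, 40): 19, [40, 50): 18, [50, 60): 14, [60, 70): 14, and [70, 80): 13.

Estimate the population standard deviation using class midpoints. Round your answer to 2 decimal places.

21.41

Midpoints: 5, 15, 25, 35, 45, 55, 65, 75
n = 108, Σfm = 4570, mean = 42.3148
Σfm² = 242900
Σf(m − x̄)² = Σfm² − (Σfm)²/n = 242900 − 4570²/108 = 49521.2963
Population variance = 49521.2963 / 108 = 458.5305
Standard deviation = √458.5305 = 21.4133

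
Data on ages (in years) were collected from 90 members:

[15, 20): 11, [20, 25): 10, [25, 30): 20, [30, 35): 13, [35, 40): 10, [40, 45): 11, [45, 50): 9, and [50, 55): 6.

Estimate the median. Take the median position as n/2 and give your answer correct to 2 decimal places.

31.54

Cumulative frequencies: 11, 21, 41, 54, 64, 75, 84, 90
n = 90; position = n/2 = 45.
This falls in the class [30, 35): L = 30, F = 41, f = 13, h = 5.
Median ≈ 30 + ((45 − 41) / 13) × 5 = 31.5385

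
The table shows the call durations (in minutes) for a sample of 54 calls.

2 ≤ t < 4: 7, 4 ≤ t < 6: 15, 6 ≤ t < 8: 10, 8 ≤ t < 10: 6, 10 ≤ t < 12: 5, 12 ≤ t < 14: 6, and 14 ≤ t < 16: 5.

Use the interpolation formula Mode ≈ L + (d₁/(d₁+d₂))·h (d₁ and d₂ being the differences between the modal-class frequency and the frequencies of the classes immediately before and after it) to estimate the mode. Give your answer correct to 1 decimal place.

Modal class: 4 ≤ t < 6 (highest frequency 15).
d₁ = 15 − 7 = 8, d₂ = 15 − 10 = 5
Mode ≈ 4 + (8/(8+5)) × 2 = 4 + 1.2308 = 5.2308

5.2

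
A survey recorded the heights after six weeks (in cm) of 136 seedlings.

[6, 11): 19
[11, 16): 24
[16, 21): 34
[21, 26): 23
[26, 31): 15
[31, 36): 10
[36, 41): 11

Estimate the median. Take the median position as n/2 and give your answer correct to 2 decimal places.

Cumulative frequencies: 19, 43, 77, 100, 115, 125, 136
n = 136; position = n/2 = 68.
This falls in the class [16, 21): L = 16, F = 43, f = 34, h = 5.
Median ≈ 16 + ((68 − 43) / 34) × 5 = 19.6765

19.68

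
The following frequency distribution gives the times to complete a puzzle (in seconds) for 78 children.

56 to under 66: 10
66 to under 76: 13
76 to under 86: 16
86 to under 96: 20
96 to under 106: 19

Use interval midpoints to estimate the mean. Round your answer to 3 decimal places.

84.205

Midpoints: 61, 71, 81, 91, 101
Σfm = 10×61 + 13×71 + 16×81 + 20×91 + 19×101 = 6568
n = Σf = 78
Mean = 6568 / 78 = 84.2051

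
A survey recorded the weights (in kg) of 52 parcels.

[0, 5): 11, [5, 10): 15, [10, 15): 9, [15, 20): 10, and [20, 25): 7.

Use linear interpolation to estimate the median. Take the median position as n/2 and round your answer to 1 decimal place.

Cumulative frequencies: 11, 26, 35, 45, 52
n = 52; position = n/2 = 26.
This falls in the class [5, 10): L = 5, F = 11, f = 15, h = 5.
Median ≈ 5 + ((26 − 11) / 15) × 5 = 10.0000

10.0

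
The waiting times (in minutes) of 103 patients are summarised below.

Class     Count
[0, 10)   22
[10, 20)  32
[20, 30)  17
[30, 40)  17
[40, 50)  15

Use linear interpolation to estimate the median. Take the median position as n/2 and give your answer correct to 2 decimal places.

Cumulative frequencies: 22, 54, 71, 88, 103
n = 103; position = n/2 = 51.5.
This falls in the class [10, 20): L = 10, F = 22, f = 32, h = 10.
Median ≈ 10 + ((51.5 − 22) / 32) × 10 = 19.2188

19.22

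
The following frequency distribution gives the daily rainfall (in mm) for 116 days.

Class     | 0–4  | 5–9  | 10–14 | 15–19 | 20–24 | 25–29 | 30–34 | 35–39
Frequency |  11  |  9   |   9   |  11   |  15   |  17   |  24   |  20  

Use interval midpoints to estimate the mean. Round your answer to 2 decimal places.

23.08

Midpoints: 2, 7, 12, 17, 22, 27, 32, 37
Σfm = 11×2 + 9×7 + 9×12 + 11×17 + 15×22 + 17×27 + 24×32 + 20×37 = 2677
n = Σf = 116
Mean = 2677 / 116 = 23.0776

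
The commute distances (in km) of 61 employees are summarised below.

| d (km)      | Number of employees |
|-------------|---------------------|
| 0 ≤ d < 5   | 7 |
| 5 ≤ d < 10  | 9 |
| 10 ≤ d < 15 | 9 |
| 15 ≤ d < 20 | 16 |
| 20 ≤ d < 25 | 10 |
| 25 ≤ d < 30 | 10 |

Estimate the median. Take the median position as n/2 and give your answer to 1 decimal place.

16.7

Cumulative frequencies: 7, 16, 25, 41, 51, 61
n = 61; position = n/2 = 30.5.
This falls in the class 15 ≤ d < 20: L = 15, F = 25, f = 16, h = 5.
Median ≈ 15 + ((30.5 − 25) / 16) × 5 = 16.7188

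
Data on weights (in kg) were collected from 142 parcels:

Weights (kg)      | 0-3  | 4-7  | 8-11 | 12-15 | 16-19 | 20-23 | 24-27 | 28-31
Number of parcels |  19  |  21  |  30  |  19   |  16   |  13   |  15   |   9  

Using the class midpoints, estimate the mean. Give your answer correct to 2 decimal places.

Midpoints: 1.5, 5.5, 9.5, 13.5, 17.5, 21.5, 25.5, 29.5
Σfm = 19×1.5 + 21×5.5 + 30×9.5 + 19×13.5 + 16×17.5 + 13×21.5 + 15×25.5 + 9×29.5 = 1893
n = Σf = 142
Mean = 1893 / 142 = 13.3310

13.33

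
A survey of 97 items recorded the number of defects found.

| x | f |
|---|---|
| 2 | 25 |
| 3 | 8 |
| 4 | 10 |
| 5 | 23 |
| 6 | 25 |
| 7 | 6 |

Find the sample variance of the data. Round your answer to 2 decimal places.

2.85

Values: 2, 3, 4, 5, 6, 7
n = 97, Σfx = 421, mean = 4.3402
Σfx² = 2101
Σf(x − x̄)² = Σfx² − (Σfx)²/n = 2101 − 421²/97 = 273.7732
Sample variance = 273.7732 / 96 = 2.8518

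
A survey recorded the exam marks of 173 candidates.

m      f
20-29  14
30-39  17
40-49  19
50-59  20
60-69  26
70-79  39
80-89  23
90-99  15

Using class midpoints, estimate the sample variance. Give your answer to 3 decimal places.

425.534

Midpoints: 24.5, 34.5, 44.5, 54.5, 64.5, 74.5, 84.5, 94.5
n = 173, Σfm = 10808.5, mean = 62.4769
Σfm² = 748473.25
Σf(m − x̄)² = Σfm² − (Σfm)²/n = 748473.25 − 10808.5²/173 = 73191.9075
Sample variance = 73191.9075 / 172 = 425.5343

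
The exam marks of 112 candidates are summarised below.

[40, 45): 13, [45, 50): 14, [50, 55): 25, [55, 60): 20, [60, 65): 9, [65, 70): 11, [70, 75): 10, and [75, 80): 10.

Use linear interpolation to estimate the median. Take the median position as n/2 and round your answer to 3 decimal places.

56.000

Cumulative frequencies: 13, 27, 52, 72, 81, 92, 102, 112
n = 112; position = n/2 = 56.
This falls in the class [55, 60): L = 55, F = 52, f = 20, h = 5.
Median ≈ 55 + ((56 − 52) / 20) × 5 = 56.0000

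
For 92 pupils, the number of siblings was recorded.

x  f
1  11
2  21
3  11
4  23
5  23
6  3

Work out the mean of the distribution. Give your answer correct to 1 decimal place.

3.4

Values: 1, 2, 3, 4, 5, 6
Σfx = 11×1 + 21×2 + 11×3 + 23×4 + 23×5 + 3×6 = 311
n = Σf = 92
Mean = 311 / 92 = 3.3804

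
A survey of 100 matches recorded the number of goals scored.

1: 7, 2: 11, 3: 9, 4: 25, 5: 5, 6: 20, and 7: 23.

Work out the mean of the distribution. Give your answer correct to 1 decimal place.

4.6

Values: 1, 2, 3, 4, 5, 6, 7
Σfx = 7×1 + 11×2 + 9×3 + 25×4 + 5×5 + 20×6 + 23×7 = 462
n = Σf = 100
Mean = 462 / 100 = 4.6200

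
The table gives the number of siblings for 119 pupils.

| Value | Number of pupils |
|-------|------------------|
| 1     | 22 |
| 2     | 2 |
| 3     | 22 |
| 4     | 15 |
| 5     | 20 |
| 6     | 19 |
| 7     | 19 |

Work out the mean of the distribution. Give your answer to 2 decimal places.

4.19

Values: 1, 2, 3, 4, 5, 6, 7
Σfx = 22×1 + 2×2 + 22×3 + 15×4 + 20×5 + 19×6 + 19×7 = 499
n = Σf = 119
Mean = 499 / 119 = 4.1933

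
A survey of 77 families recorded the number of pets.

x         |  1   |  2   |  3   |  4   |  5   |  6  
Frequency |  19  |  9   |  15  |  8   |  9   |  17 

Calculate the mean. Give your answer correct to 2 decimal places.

3.39

Values: 1, 2, 3, 4, 5, 6
Σfx = 19×1 + 9×2 + 15×3 + 8×4 + 9×5 + 17×6 = 261
n = Σf = 77
Mean = 261 / 77 = 3.3896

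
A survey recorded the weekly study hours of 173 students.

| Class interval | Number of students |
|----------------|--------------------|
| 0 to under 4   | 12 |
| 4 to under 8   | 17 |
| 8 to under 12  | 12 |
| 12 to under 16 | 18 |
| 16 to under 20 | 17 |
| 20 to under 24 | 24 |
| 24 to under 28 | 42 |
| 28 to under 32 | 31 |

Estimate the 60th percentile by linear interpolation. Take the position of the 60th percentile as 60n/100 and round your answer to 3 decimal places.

Cumulative frequencies: 12, 29, 41, 59, 76, 100, 142, 173
n = 173; position = 60n/100 = 103.8.
This falls in the class 24 to under 28: L = 24, F = 100, f = 42, h = 4.
60th percentile ≈ 24 + ((103.8 − 100) / 42) × 4 = 24.3619

24.362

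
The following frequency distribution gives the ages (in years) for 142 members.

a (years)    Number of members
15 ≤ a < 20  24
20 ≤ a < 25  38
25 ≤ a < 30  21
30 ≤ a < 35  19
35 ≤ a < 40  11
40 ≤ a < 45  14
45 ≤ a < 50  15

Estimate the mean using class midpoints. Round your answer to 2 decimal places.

29.51

Midpoints: 17.5, 22.5, 27.5, 32.5, 37.5, 42.5, 47.5
Σfm = 24×17.5 + 38×22.5 + 21×27.5 + 19×32.5 + 11×37.5 + 14×42.5 + 15×47.5 = 4190
n = Σf = 142
Mean = 4190 / 142 = 29.5070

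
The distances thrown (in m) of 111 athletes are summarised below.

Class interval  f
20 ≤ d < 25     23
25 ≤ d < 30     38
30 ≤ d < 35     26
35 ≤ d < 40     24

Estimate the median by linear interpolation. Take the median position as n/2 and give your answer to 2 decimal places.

29.28

Cumulative frequencies: 23, 61, 87, 111
n = 111; position = n/2 = 55.5.
This falls in the class 25 ≤ d < 30: L = 25, F = 23, f = 38, h = 5.
Median ≈ 25 + ((55.5 − 23) / 38) × 5 = 29.2763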